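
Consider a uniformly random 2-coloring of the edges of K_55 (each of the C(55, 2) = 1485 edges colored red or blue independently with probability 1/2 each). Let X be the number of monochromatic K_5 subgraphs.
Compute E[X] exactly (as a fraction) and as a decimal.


Let X = Σ_S X_S over the C(55, 5) = 3478761 subsets S of size 5, where X_S = 1 if the K_5 on S is monochromatic.
For a fixed S, the K_5 on S has C(5, 2) = 10 edges. P[all 10 edges red] = (1/2)^10, and likewise for blue, so P[monochromatic] = 2·(1/2)^10 = 2^{1 − 10} = 1/512.
By linearity: E[X] = C(55, 5) · 2^{1 − 10} = 3478761 · 1/512 = 3478761/512.
Numerically: E[X] ≈ 6794.455.

E[X] = C(55,5)·2^(1−C(5,2)) = 3478761/512 ≈ 6794.455.


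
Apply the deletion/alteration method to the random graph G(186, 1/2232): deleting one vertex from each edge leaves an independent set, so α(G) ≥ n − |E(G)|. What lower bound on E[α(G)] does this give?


E[|E(G)|] = C(186, 2)·p = 17205 · (1/2232) = 185/24.
E[α(G)] ≥ n − E[|E(G)|] = 186 − 185/24 = 4279/24.
Numerically: ≈ 178.292.
(This is only a lower bound; the true E[α(G)] may be larger.)

E[α(G)] ≥ 4279/24 ≈ 178.292.


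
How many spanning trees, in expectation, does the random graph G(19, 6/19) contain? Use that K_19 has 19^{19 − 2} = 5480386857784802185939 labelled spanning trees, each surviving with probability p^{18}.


K_19 has 19^{19 − 2} = 5480386857784802185939 labelled spanning trees.
For each such spanning tree H, let X_H = 1 if all 18 edges of H are present in G. Then P[X_H = 1] = p^{18} = (6/19)^{18} = 101559956668416/104127350297911241532841.
By linearity: E[X] = Σ_H E[X_H] = 5480386857784802185939 · p^{18} = 5480386857784802185939 · 101559956668416/104127350297911241532841 = 101559956668416/19.
Numerically: E[X] ≈ 5.34526e+12.

E[X] = 5480386857784802185939 · (6/19)^{18} = 101559956668416/19 ≈ 5.34526e+12.


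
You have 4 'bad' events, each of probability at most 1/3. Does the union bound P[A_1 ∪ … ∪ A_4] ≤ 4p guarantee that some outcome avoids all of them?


Union bound: P[∪_{i=1}^{4} A_i] ≤ Σ_i P[A_i] ≤ 4·p = 4·(1/3) = 4/3.
Numerically: 4/3 ≈ 1.33333.
Is 4/3 < 1? NO.
Since the bound 4/3 is ≥ 1, the union bound is uninformative here; it does NOT by itself certify existence.

4·p = 4/3 ≈ 1.33333; existence NOT certified by the union bound.


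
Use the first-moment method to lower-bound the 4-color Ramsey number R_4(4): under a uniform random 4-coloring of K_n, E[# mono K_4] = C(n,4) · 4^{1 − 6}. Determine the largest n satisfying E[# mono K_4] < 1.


We need C(n, 4) · 4^{1 − 6} < 1, i.e. C(n, 4) < 4^{6 − 1} = 1024.
Check values of n near the boundary:
  n = 11: C(11, 4) = 330; 330 < 1024? YES
  n = 12: C(12, 4) = 495; 495 < 1024? YES
  n = 13: C(13, 4) = 715; 715 < 1024? YES
  n = 14: C(14, 4) = 1001; 1001 < 1024? YES
  n = 15: C(15, 4) = 1365; 1365 < 1024? NO
  n = 16: C(16, 4) = 1820; 1820 < 1024? NO
  n = 17: C(17, 4) = 2380; 2380 < 1024? NO
The largest n with C(n, 4) < 1024 is n = 14 (where E[X] = 1001/1024 ≈ 0.977539). Hence R_4(4) > 14, i.e. R_4(4) ≥ 15.

Largest n = 14; hence R_4(4) > 14.


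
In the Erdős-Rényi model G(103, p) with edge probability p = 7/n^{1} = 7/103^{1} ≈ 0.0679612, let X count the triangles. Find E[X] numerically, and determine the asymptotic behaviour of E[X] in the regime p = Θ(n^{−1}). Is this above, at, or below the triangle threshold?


Number of potential triangles: C(103, 3) = 176851.
Each occurs with probability p³ ≈ (0.0679612)³ ≈ 3.13893589e-04.
By linearity: E[X] = C(103, 3)·p³ ≈ 176851 · 3.13893589e-04 ≈ 55.512395.
Here α = 1, so p = 7/n is exactly at the triangle threshold p ~ 1/n. Asymptotically E[X] → c³/6 = 7³/6 = 343/6 ≈ 57.166667, a bounded constant. In this regime the triangle count is asymptotically Poisson(c³/6).

E[X] ≈ 55.512395; in regime p = Θ(1/n^{1}) E[X] stays bounded (at the triangle threshold p ~ 1/n).


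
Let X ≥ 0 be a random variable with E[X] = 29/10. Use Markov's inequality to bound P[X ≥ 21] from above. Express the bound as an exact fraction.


μ = E[X] = 29/10, a = 21.
Markov: P[X ≥ 21] ≤ μ/a = (29/10)/21 = 29/210.
Numerically: ≈ 0.138.
(Since a = 21 > μ = 2.900, the bound 29/210 is < 1 and informative.)

P[X ≥ 21] ≤ 29/210 ≈ 0.138.


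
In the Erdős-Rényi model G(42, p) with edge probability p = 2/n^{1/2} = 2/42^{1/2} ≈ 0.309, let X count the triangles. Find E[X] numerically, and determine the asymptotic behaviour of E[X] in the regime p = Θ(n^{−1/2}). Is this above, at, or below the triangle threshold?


Number of potential triangles: C(42, 3) = 11480.
Each occurs with probability p³ ≈ (0.309)³ ≈ 2.93911e-02.
By linearity: E[X] = C(42, 3)·p³ ≈ 11480 · 2.93911e-02 ≈ 337.410.
Since α = 1/2 < 1, p = c/n^{1/2} ≫ 1/n is above the triangle threshold p ~ 1/n. Asymptotically E[X] ~ (c³/6)·n^{3(1−α)} = (2³/6)·n^{1.5} → ∞; triangles are abundant w.h.p.

E[X] ≈ 337.410; in regime p = Θ(1/n^{1/2}) E[X] diverges (above the triangle threshold p ~ 1/n).


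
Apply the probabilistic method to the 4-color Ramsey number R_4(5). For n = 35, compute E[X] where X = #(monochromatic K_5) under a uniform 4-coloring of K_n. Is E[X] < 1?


E[X] = C(35, 5) · 4^{1 − 10} = 324632 · 4^{−9} = 324632/262144.
As a reduced fraction: E[X] = 40579/32768 ≈ 1.238.
Is E[X] < 1? NO.
Since E[X] ≥ 1, the first-moment bound is inconclusive at n = 35; it does NOT by itself certify R_4(5) > 35.

E[X] = 40579/32768 ≈ 1.238; E[X] ≥ 1; first-moment method inconclusive here.


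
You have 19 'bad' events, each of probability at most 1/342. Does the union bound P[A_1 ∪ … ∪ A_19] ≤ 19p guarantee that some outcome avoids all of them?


Union bound: P[∪_{i=1}^{19} A_i] ≤ Σ_i P[A_i] ≤ 19·p = 19·(1/342) = 1/18.
Numerically: 1/18 ≈ 0.0556.
Is 1/18 < 1? YES.
Since P[∪ A_i] ≤ 1/18 < 1, the complement has P[∩ A_i^c] ≥ 1 − 1/18 = 17/18 > 0, so some outcome avoids every A_i.

19·p = 1/18 ≈ 0.0556; existence CERTIFIED by the union bound.


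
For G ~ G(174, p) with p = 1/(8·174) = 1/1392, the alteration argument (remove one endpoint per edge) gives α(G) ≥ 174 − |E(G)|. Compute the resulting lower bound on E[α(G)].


E[|E(G)|] = C(174, 2)·p = 15051 · (1/1392) = 173/16.
E[α(G)] ≥ n − E[|E(G)|] = 174 − 173/16 = 2611/16.
Numerically: ≈ 163.1875.
(This is only a lower bound; the true E[α(G)] may be larger.)

E[α(G)] ≥ 2611/16 ≈ 163.1875.


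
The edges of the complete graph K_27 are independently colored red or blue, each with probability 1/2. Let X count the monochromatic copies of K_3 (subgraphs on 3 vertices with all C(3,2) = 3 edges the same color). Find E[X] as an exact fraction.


Let X = Σ_S X_S over the C(27, 3) = 2925 subsets S of size 3, where X_S = 1 if the K_3 on S is monochromatic.
For a fixed S, the K_3 on S has C(3, 2) = 3 edges. P[all 3 edges red] = (1/2)^3, and likewise for blue, so P[monochromatic] = 2·(1/2)^3 = 2^{1 − 3} = 1/4.
Summing: E[X] = C(27, 3) · 2^{1 − 3} = 2925 · 1/4 = 2925/4.
Numerically: E[X] ≈ 731.25000.

E[X] = C(27,3)·2^(1−C(3,2)) = 2925/4 ≈ 731.25000.


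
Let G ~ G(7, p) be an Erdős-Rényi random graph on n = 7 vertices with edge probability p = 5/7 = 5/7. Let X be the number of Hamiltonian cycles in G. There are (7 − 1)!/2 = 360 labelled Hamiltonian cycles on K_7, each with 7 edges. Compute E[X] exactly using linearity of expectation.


K_7 has (7 − 1)!/2 = 360 labelled Hamiltonian cycles.
For each such Hamiltonian cycle H, let X_H = 1 if all 7 edges of H are present in G. Then P[X_H = 1] = p^{7} = (5/7)^{7} = 78125/823543.
By linearity of expectation: E[X] = Σ_H E[X_H] = 360 · p^{7} = 360 · 78125/823543 = 28125000/823543.
Numerically: E[X] ≈ 34.1512.

E[X] = 360 · (5/7)^{7} = 28125000/823543 ≈ 34.1512.


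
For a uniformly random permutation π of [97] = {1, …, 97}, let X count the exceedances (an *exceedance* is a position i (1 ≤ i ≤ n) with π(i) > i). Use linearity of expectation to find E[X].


Write X = Σ_{i=1}^{97} X_i, where X_i = 1_{π(i) > i}.
For each fixed i, π(i) is uniform over {1, …, 97} (marginal of a uniform permutation), so P[π(i) > i] = (n − i)/n. Summing: Σ_{i=1}^{97} (n − i)/n = (0 + 1 + … + 96)/97 = 97(97 − 1)/(2·97) = (97 − 1)/2.
Hence E[X] = Σ_{i=1}^{97} (97 − i)/97 = 48 ≈ 48.000000.

E[X] = 48 = 48.000000.


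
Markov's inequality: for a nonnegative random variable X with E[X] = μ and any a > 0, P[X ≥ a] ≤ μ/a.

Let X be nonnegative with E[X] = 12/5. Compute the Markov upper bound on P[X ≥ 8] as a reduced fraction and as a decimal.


μ = E[X] = 12/5, a = 8.
Markov: P[X ≥ 8] ≤ μ/a = (12/5)/8 = 3/10.
Numerically: ≈ 0.300000.
(Since a = 8 > μ = 2.400000, the bound 3/10 is < 1 and informative.)

P[X ≥ 8] ≤ 3/10 ≈ 0.300000.


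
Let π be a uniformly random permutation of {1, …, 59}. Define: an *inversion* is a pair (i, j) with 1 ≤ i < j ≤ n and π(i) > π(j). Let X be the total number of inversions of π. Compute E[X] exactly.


Write X = Σ X_I over the C(59, 2) = 1711 pairs i < j, with X_I the indicator of one inversion.
There are 1711 indicators.
For each fixed pair i < j, the values π(i) and π(j) are two distinct elements of {1, …, 59} in uniformly random order; by symmetry P[π(i) > π(j)] = 1/2.
By linearity: E[X] = 1711 · (1/2) = C(59, 2) · (1/2) = 1711/2 = 1711/2 ≈ 855.500.

E[X] = 1711/2 = 855.500.


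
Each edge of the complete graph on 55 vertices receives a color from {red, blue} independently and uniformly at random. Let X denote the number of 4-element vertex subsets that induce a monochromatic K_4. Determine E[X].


Let X = Σ_S X_S over the C(55, 4) = 341055 subsets S of size 4, where X_S = 1 if the K_4 on S is monochromatic.
For a fixed S, the K_4 on S has C(4, 2) = 6 edges. P[all 6 edges red] = (1/2)^6, and likewise for blue, so P[monochromatic] = 2·(1/2)^6 = 2^{1 − 6} = 1/32.
Summing: E[X] = C(55, 4) · 2^{1 − 6} = 341055 · 1/32 = 341055/32.
Numerically: E[X] ≈ 10657.969.

E[X] = C(55,4)·2^(1−C(4,2)) = 341055/32 ≈ 10657.969.


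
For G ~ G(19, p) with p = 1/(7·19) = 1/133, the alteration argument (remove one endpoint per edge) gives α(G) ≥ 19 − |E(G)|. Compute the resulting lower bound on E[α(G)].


E[|E(G)|] = C(19, 2)·p = 171 · (1/133) = 9/7.
E[α(G)] ≥ n − E[|E(G)|] = 19 − 9/7 = 124/7.
Numerically: ≈ 17.714286.
(This is only a lower bound; the true E[α(G)] may be larger.)

E[α(G)] ≥ 124/7 ≈ 17.714286.


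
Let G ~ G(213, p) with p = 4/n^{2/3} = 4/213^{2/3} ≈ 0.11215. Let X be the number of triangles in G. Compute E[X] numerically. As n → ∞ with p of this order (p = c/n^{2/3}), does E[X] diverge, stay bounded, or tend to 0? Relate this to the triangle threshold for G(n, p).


Number of potential triangles: C(213, 3) = 1587986.
Each occurs with probability p³ ≈ (0.11215)³ ≈ 1.4106549e-03.
By linearity: E[X] = C(213, 3)·p³ ≈ 1587986 · 1.4106549e-03 ≈ 2240.10016.
Since α = 2/3 < 1, p = c/n^{2/3} ≫ 1/n is above the triangle threshold p ~ 1/n. Asymptotically E[X] ~ (c³/6)·n^{3(1−α)} = (4³/6)·n^{1} → ∞; triangles are abundant w.h.p.

E[X] ≈ 2240.10016; in regime p = Θ(1/n^{2/3}) E[X] diverges (above the triangle threshold p ~ 1/n).


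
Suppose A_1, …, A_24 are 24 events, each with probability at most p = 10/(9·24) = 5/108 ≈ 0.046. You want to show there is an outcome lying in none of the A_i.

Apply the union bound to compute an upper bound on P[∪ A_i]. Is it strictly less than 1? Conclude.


Union bound: P[∪_{i=1}^{24} A_i] ≤ Σ_i P[A_i] ≤ 24·p = 24·(5/108) = 10/9.
Numerically: 10/9 ≈ 1.111.
Is 10/9 < 1? NO.
Since the bound 10/9 is ≥ 1, the union bound is uninformative here; it does NOT by itself certify existence.

24·p = 10/9 ≈ 1.111; existence NOT certified by the union bound.


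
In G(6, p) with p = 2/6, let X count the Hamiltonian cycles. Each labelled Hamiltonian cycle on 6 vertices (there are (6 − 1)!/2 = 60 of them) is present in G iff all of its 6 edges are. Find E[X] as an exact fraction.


K_6 has (6 − 1)!/2 = 60 labelled Hamiltonian cycles.
For each such Hamiltonian cycle H, let X_H = 1 if all 6 edges of H are present in G. Then P[X_H = 1] = p^{6} = (1/3)^{6} = 1/729.
By linearity: E[X] = Σ_H E[X_H] = 60 · p^{6} = 60 · 1/729 = 20/243.
Numerically: E[X] ≈ 0.082305.

E[X] = 60 · (1/3)^{6} = 20/243 ≈ 0.082305.


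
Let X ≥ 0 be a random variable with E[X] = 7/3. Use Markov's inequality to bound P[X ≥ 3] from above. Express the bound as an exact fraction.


μ = E[X] = 7/3, a = 3.
Markov: P[X ≥ 3] ≤ μ/a = (7/3)/3 = 7/9.
Numerically: ≈ 0.7778.
(Since a = 3 > μ = 2.3333, the bound 7/9 is < 1 and informative.)

P[X ≥ 3] ≤ 7/9 ≈ 0.7778.


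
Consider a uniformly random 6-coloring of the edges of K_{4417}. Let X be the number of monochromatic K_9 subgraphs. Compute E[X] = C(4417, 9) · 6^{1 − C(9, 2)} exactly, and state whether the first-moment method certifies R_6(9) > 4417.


E[X] = C(4417, 9) · 6^{1 − 36} = 1749208766098544225331185560 · 6^{−35} = 1749208766098544225331185560/1719070799748422591028658176.
As a reduced fraction: E[X] = 218651095762318028166398195/214883849968552823878582272 ≈ 1.01753.
Is E[X] < 1? NO.
Since E[X] ≥ 1, the first-moment bound is inconclusive at n = 4417; it does NOT by itself certify R_6(9) > 4417.

E[X] = 218651095762318028166398195/214883849968552823878582272 ≈ 1.01753; E[X] ≥ 1; first-moment method inconclusive here.


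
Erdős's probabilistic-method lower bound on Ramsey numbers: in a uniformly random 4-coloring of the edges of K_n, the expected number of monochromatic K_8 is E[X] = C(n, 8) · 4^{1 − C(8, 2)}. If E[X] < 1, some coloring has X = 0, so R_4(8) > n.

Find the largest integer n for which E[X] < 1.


We need C(n, 8) · 4^{1 − 28} < 1, i.e. C(n, 8) < 4^{28 − 1} = 18014398509481984.
Check values of n near the boundary:
  n = 407: C(407, 8) = 17424959239309050; 17424959239309050 < 18014398509481984? YES
  n = 408: C(408, 8) = 17773458424095231; 17773458424095231 < 18014398509481984? YES
  n = 409: C(409, 8) = 18128041135797879; 18128041135797879 < 18014398509481984? NO
  n = 410: C(410, 8) = 18488798173326195; 18488798173326195 < 18014398509481984? NO
The largest n with C(n, 8) < 18014398509481984 is n = 408 (where E[X] = 17773458424095231/18014398509481984 ≈ 0.98663). Hence R_4(8) > 408, i.e. R_4(8) ≥ 409.

Largest n = 408; hence R_4(8) > 408.


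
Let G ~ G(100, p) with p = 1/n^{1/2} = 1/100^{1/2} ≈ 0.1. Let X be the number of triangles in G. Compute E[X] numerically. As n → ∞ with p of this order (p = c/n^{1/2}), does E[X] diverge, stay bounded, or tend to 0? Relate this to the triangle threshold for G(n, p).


Number of potential triangles: C(100, 3) = 161700.
Each occurs with probability p³ ≈ (0.1)³ ≈ 1.000000e-03.
By linearity: E[X] = C(100, 3)·p³ ≈ 161700 · 1.000000e-03 ≈ 161.7000.
Since α = 1/2 < 1, p = c/n^{1/2} ≫ 1/n is above the triangle threshold p ~ 1/n. Asymptotically E[X] ~ (c³/6)·n^{3(1−α)} = (1³/6)·n^{1.5} → ∞; triangles are abundant w.h.p.

E[X] ≈ 161.7000; in regime p = Θ(1/n^{1/2}) E[X] diverges (above the triangle threshold p ~ 1/n).


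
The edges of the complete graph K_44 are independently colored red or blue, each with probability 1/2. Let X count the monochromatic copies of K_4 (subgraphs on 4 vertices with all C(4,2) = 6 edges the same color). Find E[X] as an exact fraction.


Let X = Σ_S X_S over the C(44, 4) = 135751 subsets S of size 4, where X_S = 1 if the K_4 on S is monochromatic.
For a fixed S, the K_4 on S has C(4, 2) = 6 edges. P[all 6 edges red] = (1/2)^6, and likewise for blue, so P[monochromatic] = 2·(1/2)^6 = 2^{1 − 6} = 1/32.
Summing: E[X] = C(44, 4) · 2^{1 − 6} = 135751 · 1/32 = 135751/32.
Numerically: E[X] ≈ 4242.218750.

E[X] = C(44,4)·2^(1−C(4,2)) = 135751/32 ≈ 4242.218750.


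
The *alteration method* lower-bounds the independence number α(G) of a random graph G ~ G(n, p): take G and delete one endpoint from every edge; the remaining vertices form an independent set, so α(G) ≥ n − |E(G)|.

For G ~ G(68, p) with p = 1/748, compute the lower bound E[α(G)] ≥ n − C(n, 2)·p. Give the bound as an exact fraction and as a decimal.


E[|E(G)|] = C(68, 2)·p = 2278 · (1/748) = 67/22.
E[α(G)] ≥ n − E[|E(G)|] = 68 − 67/22 = 1429/22.
Numerically: ≈ 64.955.
(This is only a lower bound; the true E[α(G)] may be larger.)

E[α(G)] ≥ 1429/22 ≈ 64.955.


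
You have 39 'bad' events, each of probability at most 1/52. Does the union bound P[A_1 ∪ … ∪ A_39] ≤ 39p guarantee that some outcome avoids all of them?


Union bound: P[∪_{i=1}^{39} A_i] ≤ Σ_i P[A_i] ≤ 39·p = 39·(1/52) = 3/4.
Numerically: 3/4 ≈ 0.7500000.
Is 3/4 < 1? YES.
Since P[∪ A_i] ≤ 3/4 < 1, the complement has P[∩ A_i^c] ≥ 1 − 3/4 = 1/4 > 0, so some outcome avoids every A_i.

39·p = 3/4 ≈ 0.7500000; existence CERTIFIED by the union bound.


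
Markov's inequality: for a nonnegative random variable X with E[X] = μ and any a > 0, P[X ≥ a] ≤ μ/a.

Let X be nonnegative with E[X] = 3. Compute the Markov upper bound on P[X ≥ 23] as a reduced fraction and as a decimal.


μ = E[X] = 3, a = 23.
Markov: P[X ≥ 23] ≤ μ/a = (3)/23 = 3/23.
Numerically: ≈ 0.13043.
(Since a = 23 > μ = 3.00000, the bound 3/23 is < 1 and informative.)

P[X ≥ 23] ≤ 3/23 ≈ 0.13043.


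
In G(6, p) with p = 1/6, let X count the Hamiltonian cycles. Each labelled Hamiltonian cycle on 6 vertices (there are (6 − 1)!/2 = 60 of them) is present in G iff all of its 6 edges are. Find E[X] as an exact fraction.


K_6 has (6 − 1)!/2 = 60 labelled Hamiltonian cycles.
For each such Hamiltonian cycle H, let X_H = 1 if all 6 edges of H are present in G. Then P[X_H = 1] = p^{6} = (1/6)^{6} = 1/46656.
Summing the indicators: E[X] = Σ_H E[X_H] = 60 · p^{6} = 60 · 1/46656 = 5/3888.
Numerically: E[X] ≈ 0.001286.

E[X] = 60 · (1/6)^{6} = 5/3888 ≈ 0.001286.


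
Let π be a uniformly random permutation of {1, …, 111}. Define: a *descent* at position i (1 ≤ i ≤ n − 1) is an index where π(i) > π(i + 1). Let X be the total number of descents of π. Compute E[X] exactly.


Write X = Σ X_I over i = 1, …, 110, with X_I the indicator of one descent.
There are 110 indicators.
For each fixed i, the pair (π(i), π(i+1)) is a uniformly random ordered pair of distinct values from {1, …, 111}; by symmetry P[π(i) > π(i+1)] = 1/2.
By linearity: E[X] = 110 · (1/2) = (111 − 1) · (1/2) = 55 ≈ 55.000.

E[X] = 55 = 55.000.


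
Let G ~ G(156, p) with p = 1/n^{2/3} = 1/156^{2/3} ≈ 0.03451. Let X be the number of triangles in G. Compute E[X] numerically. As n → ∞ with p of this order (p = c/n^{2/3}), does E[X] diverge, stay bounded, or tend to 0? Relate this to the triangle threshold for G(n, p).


Number of potential triangles: C(156, 3) = 620620.
Each occurs with probability p³ ≈ (0.03451)³ ≈ 4.109139e-05.
By linearity: E[X] = C(156, 3)·p³ ≈ 620620 · 4.109139e-05 ≈ 25.5021.
Since α = 2/3 < 1, p = c/n^{2/3} ≫ 1/n is above the triangle threshold p ~ 1/n. Asymptotically E[X] ~ (c³/6)·n^{3(1−α)} = (1³/6)·n^{1} → ∞; triangles are abundant w.h.p.

E[X] ≈ 25.5021; in regime p = Θ(1/n^{2/3}) E[X] diverges (above the triangle threshold p ~ 1/n).


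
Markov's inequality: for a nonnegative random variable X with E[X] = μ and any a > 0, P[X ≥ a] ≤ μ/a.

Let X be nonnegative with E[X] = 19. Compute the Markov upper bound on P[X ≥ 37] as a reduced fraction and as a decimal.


μ = E[X] = 19, a = 37.
Markov: P[X ≥ 37] ≤ μ/a = (19)/37 = 19/37.
Numerically: ≈ 0.51351.
(Since a = 37 > μ = 19.00000, the bound 19/37 is < 1 and informative.)

P[X ≥ 37] ≤ 19/37 ≈ 0.51351.


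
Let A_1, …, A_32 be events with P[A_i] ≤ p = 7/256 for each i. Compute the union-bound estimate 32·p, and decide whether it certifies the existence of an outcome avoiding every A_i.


Union bound: P[∪_{i=1}^{32} A_i] ≤ Σ_i P[A_i] ≤ 32·p = 32·(7/256) = 7/8.
Numerically: 7/8 ≈ 0.8750.
Is 7/8 < 1? YES.
Since P[∪ A_i] ≤ 7/8 < 1, the complement has P[∩ A_i^c] ≥ 1 − 7/8 = 1/8 > 0, so some outcome avoids every A_i.

32·p = 7/8 ≈ 0.8750; existence CERTIFIED by the union bound.


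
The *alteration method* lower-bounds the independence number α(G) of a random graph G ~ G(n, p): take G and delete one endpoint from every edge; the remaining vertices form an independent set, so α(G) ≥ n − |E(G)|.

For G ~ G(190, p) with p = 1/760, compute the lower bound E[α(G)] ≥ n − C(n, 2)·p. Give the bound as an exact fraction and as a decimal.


E[|E(G)|] = C(190, 2)·p = 17955 · (1/760) = 189/8.
E[α(G)] ≥ n − E[|E(G)|] = 190 − 189/8 = 1331/8.
Numerically: ≈ 166.375.
(This is only a lower bound; the true E[α(G)] may be larger.)

E[α(G)] ≥ 1331/8 ≈ 166.375.


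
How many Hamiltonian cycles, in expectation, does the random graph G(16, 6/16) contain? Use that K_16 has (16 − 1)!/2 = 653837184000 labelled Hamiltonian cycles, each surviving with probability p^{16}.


K_16 has (16 − 1)!/2 = 653837184000 labelled Hamiltonian cycles.
For each such Hamiltonian cycle H, let X_H = 1 if all 16 edges of H are present in G. Then P[X_H = 1] = p^{16} = (3/8)^{16} = 43046721/281474976710656.
Summing the indicators: E[X] = Σ_H E[X_H] = 653837184000 · p^{16} = 653837184000 · 43046721/281474976710656 = 27485885585032875/274877906944.
Numerically: E[X] ≈ 99993.

E[X] = 653837184000 · (3/8)^{16} = 27485885585032875/274877906944 ≈ 99993.


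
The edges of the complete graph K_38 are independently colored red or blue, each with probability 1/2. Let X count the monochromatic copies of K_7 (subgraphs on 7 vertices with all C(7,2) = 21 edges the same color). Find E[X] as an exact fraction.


Let X = Σ_S X_S over the C(38, 7) = 12620256 subsets S of size 7, where X_S = 1 if the K_7 on S is monochromatic.
For a fixed S, the K_7 on S has C(7, 2) = 21 edges. P[all 21 edges red] = (1/2)^21, and likewise for blue, so P[monochromatic] = 2·(1/2)^21 = 2^{1 − 21} = 1/1048576.
By linearity of expectation: E[X] = C(38, 7) · 2^{1 − 21} = 12620256 · 1/1048576 = 394383/32768.
Numerically: E[X] ≈ 12.0356.

E[X] = C(38,7)·2^(1−C(7,2)) = 394383/32768 ≈ 12.0356.


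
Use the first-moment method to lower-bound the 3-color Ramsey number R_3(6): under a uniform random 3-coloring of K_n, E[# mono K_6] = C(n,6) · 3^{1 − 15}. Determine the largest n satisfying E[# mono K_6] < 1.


We need C(n, 6) · 3^{1 − 15} < 1, i.e. C(n, 6) < 3^{15 − 1} = 4782969.
Check values of n near the boundary:
  n = 38: C(38, 6) = 2760681; 2760681 < 4782969? YES
  n = 39: C(39, 6) = 3262623; 3262623 < 4782969? YES
  n = 40: C(40, 6) = 3838380; 3838380 < 4782969? YES
  n = 41: C(41, 6) = 4496388; 4496388 < 4782969? YES
  n = 42: C(42, 6) = 5245786; 5245786 < 4782969? NO
  n = 43: C(43, 6) = 6096454; 6096454 < 4782969? NO
  n = 44: C(44, 6) = 7059052; 7059052 < 4782969? NO
The largest n with C(n, 6) < 4782969 is n = 41 (where E[X] = 1498796/1594323 ≈ 0.940). Hence R_3(6) > 41, i.e. R_3(6) ≥ 42.

Largest n = 41; hence R_3(6) > 41.


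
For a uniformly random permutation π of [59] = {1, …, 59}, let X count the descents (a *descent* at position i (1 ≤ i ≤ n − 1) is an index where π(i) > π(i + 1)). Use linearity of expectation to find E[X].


Write X = Σ X_I over i = 1, …, 58, with X_I the indicator of one descent.
There are 58 indicators.
For each fixed i, the pair (π(i), π(i+1)) is a uniformly random ordered pair of distinct values from {1, …, 59}; by symmetry P[π(i) > π(i+1)] = 1/2.
By linearity: E[X] = 58 · (1/2) = (59 − 1) · (1/2) = 29 ≈ 29.00000.

E[X] = 29 = 29.00000.


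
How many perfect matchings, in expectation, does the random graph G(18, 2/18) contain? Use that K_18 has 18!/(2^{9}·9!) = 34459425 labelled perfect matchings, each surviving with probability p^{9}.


K_18 has 18!/(2^{9}·9!) = 34459425 labelled perfect matchings.
For each such perfect matching H, let X_H = 1 if all 9 edges of H are present in G. Then P[X_H = 1] = p^{9} = (1/9)^{9} = 1/387420489.
By linearity of expectation: E[X] = Σ_H E[X_H] = 34459425 · p^{9} = 34459425 · 1/387420489 = 425425/4782969.
Numerically: E[X] ≈ 0.088946.

E[X] = 34459425 · (1/9)^{9} = 425425/4782969 ≈ 0.088946.


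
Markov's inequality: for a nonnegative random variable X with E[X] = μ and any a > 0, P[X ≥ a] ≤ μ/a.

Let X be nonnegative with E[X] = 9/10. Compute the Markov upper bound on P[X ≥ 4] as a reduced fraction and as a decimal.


μ = E[X] = 9/10, a = 4.
Markov: P[X ≥ 4] ≤ μ/a = (9/10)/4 = 9/40.
Numerically: ≈ 0.22500.
(Since a = 4 > μ = 0.90000, the bound 9/40 is < 1 and informative.)

P[X ≥ 4] ≤ 9/40 ≈ 0.22500.


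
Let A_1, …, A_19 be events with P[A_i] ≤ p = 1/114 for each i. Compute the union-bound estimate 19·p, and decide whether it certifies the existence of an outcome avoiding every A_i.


Union bound: P[∪_{i=1}^{19} A_i] ≤ Σ_i P[A_i] ≤ 19·p = 19·(1/114) = 1/6.
Numerically: 1/6 ≈ 0.166667.
Is 1/6 < 1? YES.
Since P[∪ A_i] ≤ 1/6 < 1, the complement has P[∩ A_i^c] ≥ 1 − 1/6 = 5/6 > 0, so some outcome avoids every A_i.

19·p = 1/6 ≈ 0.166667; existence CERTIFIED by the union bound.


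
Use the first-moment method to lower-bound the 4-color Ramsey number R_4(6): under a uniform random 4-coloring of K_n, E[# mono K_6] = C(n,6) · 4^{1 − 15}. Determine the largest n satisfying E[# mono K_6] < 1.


We need C(n, 6) · 4^{1 − 15} < 1, i.e. C(n, 6) < 4^{15 − 1} = 268435456.
Check values of n near the boundary:
  n = 77: C(77, 6) = 237093780; 237093780 < 268435456? YES
  n = 78: C(78, 6) = 256851595; 256851595 < 268435456? YES
  n = 79: C(79, 6) = 277962685; 277962685 < 268435456? NO
  n = 80: C(80, 6) = 300500200; 300500200 < 268435456? NO
The largest n with C(n, 6) < 268435456 is n = 78 (where E[X] = 256851595/268435456 ≈ 0.9568468). Hence R_4(6) > 78, i.e. R_4(6) ≥ 79.

Largest n = 78; hence R_4(6) > 78.


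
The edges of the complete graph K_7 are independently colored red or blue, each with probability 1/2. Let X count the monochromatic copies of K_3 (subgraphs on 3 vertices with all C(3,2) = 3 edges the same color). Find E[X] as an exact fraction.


Let X = Σ_S X_S over the C(7, 3) = 35 subsets S of size 3, where X_S = 1 if the K_3 on S is monochromatic.
For a fixed S, the K_3 on S has C(3, 2) = 3 edges. P[all 3 edges red] = (1/2)^3, and likewise for blue, so P[monochromatic] = 2·(1/2)^3 = 2^{1 − 3} = 1/4.
By linearity of expectation: E[X] = C(7, 3) · 2^{1 − 3} = 35 · 1/4 = 35/4.
Numerically: E[X] ≈ 8.750.

E[X] = C(7,3)·2^(1−C(3,2)) = 35/4 ≈ 8.750.


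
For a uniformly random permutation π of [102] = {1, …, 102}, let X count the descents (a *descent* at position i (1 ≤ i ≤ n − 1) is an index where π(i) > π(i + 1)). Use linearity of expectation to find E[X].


Write X = Σ X_I over i = 1, …, 101, with X_I the indicator of one descent.
There are 101 indicators.
For each fixed i, the pair (π(i), π(i+1)) is a uniformly random ordered pair of distinct values from {1, …, 102}; by symmetry P[π(i) > π(i+1)] = 1/2.
By linearity: E[X] = 101 · (1/2) = (102 − 1) · (1/2) = 101/2 ≈ 50.500.

E[X] = 101/2 = 50.500.


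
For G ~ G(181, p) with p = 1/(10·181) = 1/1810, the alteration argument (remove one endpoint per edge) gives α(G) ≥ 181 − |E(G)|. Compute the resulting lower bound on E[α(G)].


E[|E(G)|] = C(181, 2)·p = 16290 · (1/1810) = 9.
E[α(G)] ≥ n − E[|E(G)|] = 181 − 9 = 172.
Numerically: ≈ 172.000.
(This is only a lower bound; the true E[α(G)] may be larger.)

E[α(G)] ≥ 172 ≈ 172.000.


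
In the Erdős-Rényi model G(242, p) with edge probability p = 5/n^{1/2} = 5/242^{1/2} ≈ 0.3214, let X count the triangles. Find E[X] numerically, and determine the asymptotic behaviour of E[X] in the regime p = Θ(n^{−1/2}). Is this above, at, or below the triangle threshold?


Number of potential triangles: C(242, 3) = 2332880.
Each occurs with probability p³ ≈ (0.3214)³ ≈ 3.320374e-02.
By linearity: E[X] = C(242, 3)·p³ ≈ 2332880 · 3.320374e-02 ≈ 77460.3338.
Since α = 1/2 < 1, p = c/n^{1/2} ≫ 1/n is above the triangle threshold p ~ 1/n. Asymptotically E[X] ~ (c³/6)·n^{3(1−α)} = (5³/6)·n^{1.5} → ∞; triangles are abundant w.h.p.

E[X] ≈ 77460.3338; in regime p = Θ(1/n^{1/2}) E[X] diverges (above the triangle threshold p ~ 1/n).


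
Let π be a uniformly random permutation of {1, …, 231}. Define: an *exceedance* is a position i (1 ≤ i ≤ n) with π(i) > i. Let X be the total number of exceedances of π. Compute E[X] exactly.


Write X = Σ_{i=1}^{231} X_i, where X_i = 1_{π(i) > i}.
For each fixed i, π(i) is uniform over {1, …, 231} (marginal of a uniform permutation), so P[π(i) > i] = (n − i)/n. Summing: Σ_{i=1}^{231} (n − i)/n = (0 + 1 + … + 230)/231 = 231(231 − 1)/(2·231) = (231 − 1)/2.
Hence E[X] = Σ_{i=1}^{231} (231 − i)/231 = 115 ≈ 115.000000.

E[X] = 115 = 115.000000.


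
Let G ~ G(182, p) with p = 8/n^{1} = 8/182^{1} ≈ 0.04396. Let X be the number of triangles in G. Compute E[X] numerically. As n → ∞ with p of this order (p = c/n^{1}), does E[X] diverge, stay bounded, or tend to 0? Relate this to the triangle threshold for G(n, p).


Number of potential triangles: C(182, 3) = 988260.
Each occurs with probability p³ ≈ (0.04396)³ ≈ 8.492896e-05.
By linearity: E[X] = C(182, 3)·p³ ≈ 988260 · 8.492896e-05 ≈ 83.9319.
Here α = 1, so p = 8/n is exactly at the triangle threshold p ~ 1/n. Asymptotically E[X] → c³/6 = 8³/6 = 256/3 ≈ 85.3333, a bounded constant. In this regime the triangle count is asymptotically Poisson(c³/6).

E[X] ≈ 83.9319; in regime p = Θ(1/n^{1}) E[X] stays bounded (at the triangle threshold p ~ 1/n).


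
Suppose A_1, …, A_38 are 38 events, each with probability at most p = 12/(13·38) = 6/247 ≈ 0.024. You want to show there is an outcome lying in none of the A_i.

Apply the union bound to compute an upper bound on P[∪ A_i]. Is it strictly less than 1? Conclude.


Union bound: P[∪_{i=1}^{38} A_i] ≤ Σ_i P[A_i] ≤ 38·p = 38·(6/247) = 12/13.
Numerically: 12/13 ≈ 0.923.
Is 12/13 < 1? YES.
Since P[∪ A_i] ≤ 12/13 < 1, the complement has P[∩ A_i^c] ≥ 1 − 12/13 = 1/13 > 0, so some outcome avoids every A_i.

38·p = 12/13 ≈ 0.923; existence CERTIFIED by the union bound.


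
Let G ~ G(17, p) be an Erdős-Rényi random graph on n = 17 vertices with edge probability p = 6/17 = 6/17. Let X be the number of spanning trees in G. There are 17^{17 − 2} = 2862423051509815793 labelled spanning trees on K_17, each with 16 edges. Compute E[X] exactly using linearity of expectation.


K_17 has 17^{17 − 2} = 2862423051509815793 labelled spanning trees.
For each such spanning tree H, let X_H = 1 if all 16 edges of H are present in G. Then P[X_H = 1] = p^{16} = (6/17)^{16} = 2821109907456/48661191875666868481.
By linearity of expectation: E[X] = Σ_H E[X_H] = 2862423051509815793 · p^{16} = 2862423051509815793 · 2821109907456/48661191875666868481 = 2821109907456/17.
Numerically: E[X] ≈ 1.66e+11.

E[X] = 2862423051509815793 · (6/17)^{16} = 2821109907456/17 ≈ 1.66e+11.


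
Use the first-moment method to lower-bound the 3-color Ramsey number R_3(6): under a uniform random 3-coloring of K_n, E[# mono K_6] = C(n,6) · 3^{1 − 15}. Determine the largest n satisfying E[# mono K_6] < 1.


We need C(n, 6) · 3^{1 − 15} < 1, i.e. C(n, 6) < 3^{15 − 1} = 4782969.
Check values of n near the boundary:
  n = 38: C(38, 6) = 2760681; 2760681 < 4782969? YES
  n = 39: C(39, 6) = 3262623; 3262623 < 4782969? YES
  n = 40: C(40, 6) = 3838380; 3838380 < 4782969? YES
  n = 41: C(41, 6) = 4496388; 4496388 < 4782969? YES
  n = 42: C(42, 6) = 5245786; 5245786 < 4782969? NO
The largest n with C(n, 6) < 4782969 is n = 41 (where E[X] = 1498796/1594323 ≈ 0.940083). Hence R_3(6) > 41, i.e. R_3(6) ≥ 42.

Largest n = 41; hence R_3(6) > 41.


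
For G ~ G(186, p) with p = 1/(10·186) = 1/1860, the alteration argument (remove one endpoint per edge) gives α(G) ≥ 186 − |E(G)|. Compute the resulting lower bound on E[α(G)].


E[|E(G)|] = C(186, 2)·p = 17205 · (1/1860) = 37/4.
E[α(G)] ≥ n − E[|E(G)|] = 186 − 37/4 = 707/4.
Numerically: ≈ 176.750000.
(This is only a lower bound; the true E[α(G)] may be larger.)

E[α(G)] ≥ 707/4 ≈ 176.750000.


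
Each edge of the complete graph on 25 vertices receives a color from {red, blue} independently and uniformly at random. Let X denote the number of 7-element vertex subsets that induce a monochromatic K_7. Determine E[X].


Let X = Σ_S X_S over the C(25, 7) = 480700 subsets S of size 7, where X_S = 1 if the K_7 on S is monochromatic.
For a fixed S, the K_7 on S has C(7, 2) = 21 edges. P[all 21 edges red] = (1/2)^21, and likewise for blue, so P[monochromatic] = 2·(1/2)^21 = 2^{1 − 21} = 1/1048576.
Summing: E[X] = C(25, 7) · 2^{1 − 21} = 480700 · 1/1048576 = 120175/262144.
Numerically: E[X] ≈ 0.45843.

E[X] = C(25,7)·2^(1−C(7,2)) = 120175/262144 ≈ 0.45843.


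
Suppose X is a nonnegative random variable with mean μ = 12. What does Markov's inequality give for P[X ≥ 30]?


μ = E[X] = 12, a = 30.
Markov: P[X ≥ 30] ≤ μ/a = (12)/30 = 2/5.
Numerically: ≈ 0.400000.
(Since a = 30 > μ = 12.000000, the bound 2/5 is < 1 and informative.)

P[X ≥ 30] ≤ 2/5 ≈ 0.400000.


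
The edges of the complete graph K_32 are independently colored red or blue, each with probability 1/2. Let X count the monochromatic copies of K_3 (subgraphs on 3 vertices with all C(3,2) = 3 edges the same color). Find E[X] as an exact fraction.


Let X = Σ_S X_S over the C(32, 3) = 4960 subsets S of size 3, where X_S = 1 if the K_3 on S is monochromatic.
For a fixed S, the K_3 on S has C(3, 2) = 3 edges. P[all 3 edges red] = (1/2)^3, and likewise for blue, so P[monochromatic] = 2·(1/2)^3 = 2^{1 − 3} = 1/4.
Summing: E[X] = C(32, 3) · 2^{1 − 3} = 4960 · 1/4 = 1240.
Numerically: E[X] ≈ 1240.00000.

E[X] = C(32,3)·2^(1−C(3,2)) = 1240 ≈ 1240.00000.


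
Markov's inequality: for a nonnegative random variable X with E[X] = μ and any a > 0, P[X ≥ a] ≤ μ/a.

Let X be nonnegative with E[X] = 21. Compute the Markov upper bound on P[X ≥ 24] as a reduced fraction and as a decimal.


μ = E[X] = 21, a = 24.
Markov: P[X ≥ 24] ≤ μ/a = (21)/24 = 7/8.
Numerically: ≈ 0.8750.
(Since a = 24 > μ = 21.0000, the bound 7/8 is < 1 and informative.)

P[X ≥ 24] ≤ 7/8 ≈ 0.8750.


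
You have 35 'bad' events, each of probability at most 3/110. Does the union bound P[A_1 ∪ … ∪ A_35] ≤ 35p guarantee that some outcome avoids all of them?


Union bound: P[∪_{i=1}^{35} A_i] ≤ Σ_i P[A_i] ≤ 35·p = 35·(3/110) = 21/22.
Numerically: 21/22 ≈ 0.954545.
Is 21/22 < 1? YES.
Since P[∪ A_i] ≤ 21/22 < 1, the complement has P[∩ A_i^c] ≥ 1 − 21/22 = 1/22 > 0, so some outcome avoids every A_i.

35·p = 21/22 ≈ 0.954545; existence CERTIFIED by the union bound.


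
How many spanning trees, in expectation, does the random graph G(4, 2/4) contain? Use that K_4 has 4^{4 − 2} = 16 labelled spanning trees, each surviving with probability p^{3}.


K_4 has 4^{4 − 2} = 16 labelled spanning trees.
For each such spanning tree H, let X_H = 1 if all 3 edges of H are present in G. Then P[X_H = 1] = p^{3} = (1/2)^{3} = 1/8.
By linearity: E[X] = Σ_H E[X_H] = 16 · p^{3} = 16 · 1/8 = 2.
Numerically: E[X] ≈ 2.

E[X] = 16 · (1/2)^{3} = 2 ≈ 2.


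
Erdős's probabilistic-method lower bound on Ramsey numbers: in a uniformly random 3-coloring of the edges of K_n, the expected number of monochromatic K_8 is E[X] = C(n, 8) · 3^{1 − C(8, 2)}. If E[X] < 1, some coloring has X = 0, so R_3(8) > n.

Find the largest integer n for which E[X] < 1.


We need C(n, 8) · 3^{1 − 28} < 1, i.e. C(n, 8) < 3^{28 − 1} = 7625597484987.
Check values of n near the boundary:
  n = 154: C(154, 8) = 6521818990995; 6521818990995 < 7625597484987? YES
  n = 155: C(155, 8) = 6876747915675; 6876747915675 < 7625597484987? YES
  n = 156: C(156, 8) = 7248464019225; 7248464019225 < 7625597484987? YES
  n = 157: C(157, 8) = 7637643295425; 7637643295425 < 7625597484987? NO
  n = 158: C(158, 8) = 8044984271181; 8044984271181 < 7625597484987? NO
  n = 159: C(159, 8) = 8471208603429; 8471208603429 < 7625597484987? NO
The largest n with C(n, 8) < 7625597484987 is n = 156 (where E[X] = 805384891025/847288609443 ≈ 0.9505437). Hence R_3(8) > 156, i.e. R_3(8) ≥ 157.

Largest n = 156; hence R_3(8) > 156.


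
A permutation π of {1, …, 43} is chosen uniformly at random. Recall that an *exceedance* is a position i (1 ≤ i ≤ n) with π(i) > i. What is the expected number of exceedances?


Write X = Σ_{i=1}^{43} X_i, where X_i = 1_{π(i) > i}.
For each fixed i, π(i) is uniform over {1, …, 43} (marginal of a uniform permutation), so P[π(i) > i] = (n − i)/n. Summing: Σ_{i=1}^{43} (n − i)/n = (0 + 1 + … + 42)/43 = 43(43 − 1)/(2·43) = (43 − 1)/2.
Hence E[X] = Σ_{i=1}^{43} (43 − i)/43 = 21 ≈ 21.000.

E[X] = 21 = 21.000.


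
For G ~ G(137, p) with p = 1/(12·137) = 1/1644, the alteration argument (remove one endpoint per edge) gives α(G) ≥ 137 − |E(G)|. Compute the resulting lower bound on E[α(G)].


E[|E(G)|] = C(137, 2)·p = 9316 · (1/1644) = 17/3.
E[α(G)] ≥ n − E[|E(G)|] = 137 − 17/3 = 394/3.
Numerically: ≈ 131.3333.
(This is only a lower bound; the true E[α(G)] may be larger.)

E[α(G)] ≥ 394/3 ≈ 131.3333.


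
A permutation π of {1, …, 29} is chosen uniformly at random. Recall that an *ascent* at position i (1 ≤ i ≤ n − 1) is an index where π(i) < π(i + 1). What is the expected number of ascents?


Write X = Σ X_I over i = 1, …, 28, with X_I the indicator of one ascent.
There are 28 indicators.
For each fixed i, the pair (π(i), π(i+1)) is a uniformly random ordered pair of distinct values from {1, …, 29}; by symmetry P[π(i) < π(i+1)] = 1/2.
By linearity: E[X] = 28 · (1/2) = (29 − 1) · (1/2) = 14 ≈ 14.000.

E[X] = 14 = 14.000.


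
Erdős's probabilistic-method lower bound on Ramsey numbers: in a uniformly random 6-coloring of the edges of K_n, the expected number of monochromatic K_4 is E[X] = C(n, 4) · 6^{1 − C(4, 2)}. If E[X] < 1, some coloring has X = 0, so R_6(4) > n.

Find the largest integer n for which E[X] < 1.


We need C(n, 4) · 6^{1 − 6} < 1, i.e. C(n, 4) < 6^{6 − 1} = 7776.
Check values of n near the boundary:
  n = 17: C(17, 4) = 2380; 2380 < 7776? YES
  n = 18: C(18, 4) = 3060; 3060 < 7776? YES
  n = 19: C(19, 4) = 3876; 3876 < 7776? YES
  n = 20: C(20, 4) = 4845; 4845 < 7776? YES
  n = 21: C(21, 4) = 5985; 5985 < 7776? YES
  n = 22: C(22, 4) = 7315; 7315 < 7776? YES
  n = 23: C(23, 4) = 8855; 8855 < 7776? NO
  n = 24: C(24, 4) = 10626; 10626 < 7776? NO
  n = 25: C(25, 4) = 12650; 12650 < 7776? NO
The largest n with C(n, 4) < 7776 is n = 22 (where E[X] = 7315/7776 ≈ 0.941). Hence R_6(4) > 22, i.e. R_6(4) ≥ 23.

Largest n = 22; hence R_6(4) > 22.


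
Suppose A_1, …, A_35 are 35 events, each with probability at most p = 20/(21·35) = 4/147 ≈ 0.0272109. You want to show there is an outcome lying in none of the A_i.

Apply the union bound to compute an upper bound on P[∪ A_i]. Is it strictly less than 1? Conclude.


Union bound: P[∪_{i=1}^{35} A_i] ≤ Σ_i P[A_i] ≤ 35·p = 35·(4/147) = 20/21.
Numerically: 20/21 ≈ 0.9523810.
Is 20/21 < 1? YES.
Since P[∪ A_i] ≤ 20/21 < 1, the complement has P[∩ A_i^c] ≥ 1 − 20/21 = 1/21 > 0, so some outcome avoids every A_i.

35·p = 20/21 ≈ 0.9523810; existence CERTIFIED by the union bound.


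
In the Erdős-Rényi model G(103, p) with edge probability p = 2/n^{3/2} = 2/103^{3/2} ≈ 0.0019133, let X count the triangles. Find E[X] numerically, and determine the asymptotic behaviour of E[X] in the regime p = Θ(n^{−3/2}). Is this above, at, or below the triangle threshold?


Number of potential triangles: C(103, 3) = 176851.
Each occurs with probability p³ ≈ (0.0019133)³ ≈ 7.0036184e-09.
By linearity: E[X] = C(103, 3)·p³ ≈ 176851 · 7.0036184e-09 ≈ 0.00124.
Since α = 3/2 > 1, p = c/n^{3/2} = o(1/n) is below the triangle threshold p ~ 1/n. Asymptotically E[X] ~ (c³/6)·n^{3(1−α)} = (2³/6)·n^{-1.5} → 0, so by Markov's inequality G has no triangles w.h.p.

E[X] ≈ 0.00124; in regime p = Θ(1/n^{3/2}) E[X] tends to 0 (below the triangle threshold p ~ 1/n).
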